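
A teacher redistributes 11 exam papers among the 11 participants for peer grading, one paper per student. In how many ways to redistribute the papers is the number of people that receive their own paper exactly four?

611820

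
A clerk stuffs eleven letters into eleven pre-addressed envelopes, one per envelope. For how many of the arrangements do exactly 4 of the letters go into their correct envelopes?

Pick the 4 fixed positions: C(11,4) = 330 ways.
The remaining 7 must be deranged: !7 = 1854.
Total: 330 × 1854 = 611820.

611820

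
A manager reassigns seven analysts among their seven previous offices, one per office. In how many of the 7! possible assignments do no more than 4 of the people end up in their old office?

5018

# with exactly i fixed is C(7,i)·!(7-i); sum over i=0..4:
  i=0: C(7,0)·!7 = 1·1854 = 1854
  i=1: C(7,1)·!6 = 7·265 = 1855
  i=2: C(7,2)·!5 = 21·44 = 924
  i=3: C(7,3)·!4 = 35·9 = 315
  i=4: C(7,4)·!3 = 35·2 = 70
Total = 5018.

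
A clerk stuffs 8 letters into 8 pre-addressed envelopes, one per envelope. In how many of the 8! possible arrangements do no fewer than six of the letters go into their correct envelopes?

29

# with exactly i fixed is C(8,i)·!(8-i); sum over i=6..8:
  i=6: C(8,6)·!2 = 28·1 = 28
  i=7: C(8,7)·!1 = 8·0 = 0
  i=8: C(8,8)·!0 = 1·1 = 1
Total = 29.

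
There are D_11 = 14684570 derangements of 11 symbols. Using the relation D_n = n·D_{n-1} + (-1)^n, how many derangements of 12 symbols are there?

176214841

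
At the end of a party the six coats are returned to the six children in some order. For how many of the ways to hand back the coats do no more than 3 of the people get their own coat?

704

# with exactly i fixed is C(6,i)·!(6-i); sum over i=0..3:
  i=0: C(6,0)·!6 = 1·265 = 265
  i=1: C(6,1)·!5 = 6·44 = 264
  i=2: C(6,2)·!4 = 15·9 = 135
  i=3: C(6,3)·!3 = 20·2 = 40
Total = 704.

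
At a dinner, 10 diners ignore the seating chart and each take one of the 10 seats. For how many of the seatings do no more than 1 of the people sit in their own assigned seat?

2669921

Sum C(10,i)·!(10-i) for i = 0..1:
  i=0: C(10,0)·!10 = 1·1334961 = 1334961
  i=1: C(10,1)·!9 = 10·133496 = 1334960
Total = 2669921.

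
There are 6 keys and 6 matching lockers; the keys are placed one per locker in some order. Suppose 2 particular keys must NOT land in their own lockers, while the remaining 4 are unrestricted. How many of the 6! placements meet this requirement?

504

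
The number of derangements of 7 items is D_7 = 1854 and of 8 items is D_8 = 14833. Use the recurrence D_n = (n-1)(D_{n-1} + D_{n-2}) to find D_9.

D_9 = (9-1)·(D_8 + D_7) = 8·(14833 + 1854) = 8·16687 = 133496.

133496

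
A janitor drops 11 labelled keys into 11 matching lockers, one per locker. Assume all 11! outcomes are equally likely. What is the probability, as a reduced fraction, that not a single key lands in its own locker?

1468457/3991680

Favorable outcomes: !11 = 14684570.
Total outcomes: 11! = 39916800.
Probability = 14684570/39916800 = 1468457/3991680.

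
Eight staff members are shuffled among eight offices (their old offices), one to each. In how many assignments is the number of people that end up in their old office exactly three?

Pick the 3 fixed positions: C(8,3) = 56 ways.
The remaining 5 must be deranged: !5 = 44.
Total: 56 × 44 = 2464.

2464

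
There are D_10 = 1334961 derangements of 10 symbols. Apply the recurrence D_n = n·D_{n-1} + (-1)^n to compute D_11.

14684570

D_11 = 11·1334961 - 1 = 14684570.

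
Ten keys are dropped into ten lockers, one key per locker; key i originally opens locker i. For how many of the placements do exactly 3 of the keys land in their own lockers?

222480

Choose which 3 of the 10 are fixed: C(10,3) = 120.
The remaining 7 must be deranged: !7 = 1854.
Total: 120 × 1854 = 222480.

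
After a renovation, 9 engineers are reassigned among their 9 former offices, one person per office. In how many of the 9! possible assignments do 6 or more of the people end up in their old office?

205

# with exactly i fixed is C(9,i)·!(9-i); sum over i=6..9:
  i=6: C(9,6)·!3 = 84·2 = 168
  i=7: C(9,7)·!2 = 36·1 = 36
  i=8: C(9,8)·!1 = 9·0 = 0
  i=9: C(9,9)·!0 = 1·1 = 1
Total = 205.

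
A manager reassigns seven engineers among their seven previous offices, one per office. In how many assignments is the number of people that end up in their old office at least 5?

22

# with exactly i fixed is C(7,i)·!(7-i); sum over i=5..7:
  i=5: C(7,5)·!2 = 21·1 = 21
  i=6: C(7,6)·!1 = 7·0 = 0
  i=7: C(7,7)·!0 = 1·1 = 1
Total = 22.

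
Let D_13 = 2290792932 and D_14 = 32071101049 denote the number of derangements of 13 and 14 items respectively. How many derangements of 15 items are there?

481066515734

D_15 = (15-1)·(D_14 + D_13) = 14·(32071101049 + 2290792932) = 14·34361893981 = 481066515734.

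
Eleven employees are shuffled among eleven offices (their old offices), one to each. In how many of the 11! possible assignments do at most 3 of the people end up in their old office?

39158866

Sum C(11,i)·!(11-i) for i = 0..3:
  i=0: C(11,0)·!11 = 1·14684570 = 14684570
  i=1: C(11,1)·!10 = 11·1334961 = 14684571
  i=2: C(11,2)·!9 = 55·133496 = 7342280
  i=3: C(11,3)·!8 = 165·14833 = 2447445
Total = 39158866.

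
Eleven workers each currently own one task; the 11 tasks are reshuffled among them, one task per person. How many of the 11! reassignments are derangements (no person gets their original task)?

14684570

The number of derangements of 11 is !11 = Σ_{k=0}^{11} (-1)^k·11!/k!
= 11! - 11!/1! + 11!/2! - 11!/3! + 11!/4! - 11!/5! + 11!/6! - 11!/7! + 11!/8! - 11!/9! + 11!/10! - 11!/11!
= 39916800 - 39916800 + 19958400 - 6652800 + 1663200 - 332640 + 55440 - 7920 + 990 - 110 + 11 - 1
= 14684570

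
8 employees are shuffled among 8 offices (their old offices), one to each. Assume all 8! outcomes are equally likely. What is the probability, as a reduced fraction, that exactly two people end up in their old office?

53/288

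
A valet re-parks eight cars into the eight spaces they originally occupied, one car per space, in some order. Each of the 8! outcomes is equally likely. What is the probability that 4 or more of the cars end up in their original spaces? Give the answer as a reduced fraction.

Favorable outcomes: Σ_{i≥4} C(8,i)·!(8-i) = 70·9 + 56·2 + 28·1 + 8·0 + 1·1 = 771.
Total outcomes: 8! = 40320.
Probability = 771/40320 = 257/13440.

257/13440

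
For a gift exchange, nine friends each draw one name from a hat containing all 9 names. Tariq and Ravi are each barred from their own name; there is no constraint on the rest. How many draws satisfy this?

287280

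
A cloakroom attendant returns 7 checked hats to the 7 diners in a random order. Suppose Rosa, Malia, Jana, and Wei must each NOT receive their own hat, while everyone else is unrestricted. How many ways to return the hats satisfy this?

Let A_j be the event that the j-th constrained one is fixed. By inclusion-exclusion over the 4 events:
Σ_{j=0}^{4} (-1)^j C(4,j)(7-j)!
= C(4,0)·7! - C(4,1)·6! + C(4,2)·5! - C(4,3)·4! + C(4,4)·3!
= 5040 - 2880 + 720 - 96 + 6
= 2790

2790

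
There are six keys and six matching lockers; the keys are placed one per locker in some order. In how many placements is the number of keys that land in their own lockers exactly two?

135

Choose which 2 of the 6 are fixed: C(6,2) = 15.
The other 4 form a derangement: !4 = 9.
Total: 15 × 9 = 135.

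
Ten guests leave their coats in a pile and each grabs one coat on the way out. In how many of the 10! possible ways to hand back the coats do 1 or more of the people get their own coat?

2293839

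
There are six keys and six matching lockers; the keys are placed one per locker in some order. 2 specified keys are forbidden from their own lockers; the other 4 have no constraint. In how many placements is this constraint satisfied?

504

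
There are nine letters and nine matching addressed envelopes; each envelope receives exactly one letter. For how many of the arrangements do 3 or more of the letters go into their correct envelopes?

29143

Sum C(9,i)·!(9-i) for i = 3..9:
  i=3: C(9,3)·!6 = 84·265 = 22260
  i=4: C(9,4)·!5 = 126·44 = 5544
  i=5: C(9,5)·!4 = 126·9 = 1134
  i=6: C(9,6)·!3 = 84·2 = 168
  i=7: C(9,7)·!2 = 36·1 = 36
  i=8: C(9,8)·!1 = 9·0 = 0
  i=9: C(9,9)·!0 = 1·1 = 1
Total = 29143.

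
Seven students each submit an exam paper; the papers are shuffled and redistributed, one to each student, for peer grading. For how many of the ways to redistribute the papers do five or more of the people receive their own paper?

22

# with exactly i fixed is C(7,i)·!(7-i); sum over i=5..7:
  i=5: C(7,5)·!2 = 21·1 = 21
  i=6: C(7,6)·!1 = 7·0 = 0
  i=7: C(7,7)·!0 = 1·1 = 1
Total = 22.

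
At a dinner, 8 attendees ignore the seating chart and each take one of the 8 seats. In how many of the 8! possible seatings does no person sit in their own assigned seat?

The subfactorial !8 = [8!/e] (nearest integer).
8! = 40320, and 40320/e ≈ 14832.90, so !8 = 14833.

14833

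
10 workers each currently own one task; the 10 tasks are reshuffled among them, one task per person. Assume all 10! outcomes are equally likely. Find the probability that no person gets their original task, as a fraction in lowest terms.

16481/44800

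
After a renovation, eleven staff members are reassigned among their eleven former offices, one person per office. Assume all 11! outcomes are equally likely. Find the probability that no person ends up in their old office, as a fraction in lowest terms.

1468457/3991680

Favorable outcomes: !11 = 14684570.
Total outcomes: 11! = 39916800.
Probability = 14684570/39916800 = 1468457/3991680.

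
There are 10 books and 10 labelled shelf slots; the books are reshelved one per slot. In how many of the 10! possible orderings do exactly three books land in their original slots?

Choose which 3 of the 10 are fixed: C(10,3) = 120.
The remaining 7 must be deranged: !7 = 1854.
Total: 120 × 1854 = 222480.

222480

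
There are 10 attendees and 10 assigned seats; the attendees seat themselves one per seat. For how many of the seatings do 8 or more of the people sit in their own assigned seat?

Sum C(10,i)·!(10-i) for i = 8..10:
  i=8: C(10,8)·!2 = 45·1 = 45
  i=9: C(10,9)·!1 = 10·0 = 0
  i=10: C(10,10)·!0 = 1·1 = 1
Total = 46.

46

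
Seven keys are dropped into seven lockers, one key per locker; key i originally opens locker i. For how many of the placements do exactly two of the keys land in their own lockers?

Pick the 2 fixed positions: C(7,2) = 21 ways.
The remaining 5 must be deranged: !5 = 44.
Total: 21 × 44 = 924.

924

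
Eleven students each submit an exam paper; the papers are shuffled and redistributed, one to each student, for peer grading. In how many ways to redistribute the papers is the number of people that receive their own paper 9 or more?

56

Sum C(11,i)·!(11-i) for i = 9..11:
  i=9: C(11,9)·!2 = 55·1 = 55
  i=10: C(11,10)·!1 = 11·0 = 0
  i=11: C(11,11)·!0 = 1·1 = 1
Total = 56.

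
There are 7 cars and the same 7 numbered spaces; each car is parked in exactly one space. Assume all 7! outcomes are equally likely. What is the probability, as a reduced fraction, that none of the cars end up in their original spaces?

Favorable outcomes: !7 = 1854.
Total outcomes: 7! = 5040.
Probability = 1854/5040 = 103/280.

103/280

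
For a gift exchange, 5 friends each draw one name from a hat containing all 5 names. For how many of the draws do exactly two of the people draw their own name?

20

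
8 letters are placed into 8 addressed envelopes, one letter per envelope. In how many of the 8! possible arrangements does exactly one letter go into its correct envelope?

14832

Choose which one of the 8 is fixed: C(8,1) = 8.
The remaining 7 must be deranged: !7 = 1854.
Total: 8 × 1854 = 14832.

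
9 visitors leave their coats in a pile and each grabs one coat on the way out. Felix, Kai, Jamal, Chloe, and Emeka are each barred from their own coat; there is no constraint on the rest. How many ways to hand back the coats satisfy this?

205056

Inclusion-exclusion on the 5 forbidden self-matches:
Σ_{j=0}^{5} (-1)^j C(5,j)(9-j)!
= C(5,0)·9! - C(5,1)·8! + C(5,2)·7! - C(5,3)·6! + C(5,4)·5! - C(5,5)·4!
= 362880 - 201600 + 50400 - 7200 + 600 - 24
= 205056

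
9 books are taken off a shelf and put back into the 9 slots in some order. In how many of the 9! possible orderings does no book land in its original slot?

!9 = 9! · Σ_{k=0}^{9} (-1)^k/k!
= 9! - 9!/1! + 9!/2! - 9!/3! + 9!/4! - 9!/5! + 9!/6! - 9!/7! + 9!/8! - 9!/9!
= 362880 - 362880 + 181440 - 60480 + 15120 - 3024 + 504 - 72 + 9 - 1
= 133496

133496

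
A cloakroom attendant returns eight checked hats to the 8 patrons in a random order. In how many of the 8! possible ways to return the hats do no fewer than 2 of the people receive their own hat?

10655

Sum C(8,i)·!(8-i) for i = 2..8:
  i=2: C(8,2)·!6 = 28·265 = 7420
  i=3: C(8,3)·!5 = 56·44 = 2464
  i=4: C(8,4)·!4 = 70·9 = 630
  i=5: C(8,5)·!3 = 56·2 = 112
  i=6: C(8,6)·!2 = 28·1 = 28
  i=7: C(8,7)·!1 = 8·0 = 0
  i=8: C(8,8)·!0 = 1·1 = 1
Total = 10655.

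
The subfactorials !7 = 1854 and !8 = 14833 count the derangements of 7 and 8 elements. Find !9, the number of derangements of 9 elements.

!9 = (9-1)·(!8 + !7) = 8·(14833 + 1854) = 8·16687 = 133496.

133496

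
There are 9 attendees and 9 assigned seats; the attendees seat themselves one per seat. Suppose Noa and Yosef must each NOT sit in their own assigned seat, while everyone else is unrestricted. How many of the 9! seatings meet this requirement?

287280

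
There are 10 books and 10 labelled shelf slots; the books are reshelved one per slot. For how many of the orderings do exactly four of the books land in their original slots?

Choose which 4 of the 10 are fixed: C(10,4) = 210.
The other 6 form a derangement: !6 = 265.
Total: 210 × 265 = 55650.

55650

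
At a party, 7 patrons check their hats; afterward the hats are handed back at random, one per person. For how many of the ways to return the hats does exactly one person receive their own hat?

1855

Pick the single fixed position: C(7,1) = 7 ways.
The other 6 form a derangement: !6 = 265.
Total: 7 × 265 = 1855.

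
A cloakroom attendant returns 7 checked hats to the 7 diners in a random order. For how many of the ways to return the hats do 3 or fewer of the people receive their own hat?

4948

# with exactly i fixed is C(7,i)·!(7-i); sum over i=0..3:
  i=0: C(7,0)·!7 = 1·1854 = 1854
  i=1: C(7,1)·!6 = 7·265 = 1855
  i=2: C(7,2)·!5 = 21·44 = 924
  i=3: C(7,3)·!4 = 35·9 = 315
Total = 4948.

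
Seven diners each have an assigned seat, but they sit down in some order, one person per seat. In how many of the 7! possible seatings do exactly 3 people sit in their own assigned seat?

Choose which 3 of the 7 are fixed: C(7,3) = 35.
The remaining 4 must be deranged: !4 = 9.
Total: 35 × 9 = 315.

315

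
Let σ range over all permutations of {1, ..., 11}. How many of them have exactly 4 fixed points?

611820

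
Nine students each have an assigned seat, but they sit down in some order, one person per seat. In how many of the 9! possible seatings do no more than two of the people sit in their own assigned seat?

# with exactly i fixed is C(9,i)·!(9-i); sum over i=0..2:
  i=0: C(9,0)·!9 = 1·133496 = 133496
  i=1: C(9,1)·!8 = 9·14833 = 133497
  i=2: C(9,2)·!7 = 36·1854 = 66744
Total = 333737.

333737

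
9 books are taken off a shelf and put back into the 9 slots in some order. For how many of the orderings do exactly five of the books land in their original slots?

Pick the 5 fixed positions: C(9,5) = 126 ways.
The other 4 form a derangement: !4 = 9.
Total: 126 × 9 = 1134.

1134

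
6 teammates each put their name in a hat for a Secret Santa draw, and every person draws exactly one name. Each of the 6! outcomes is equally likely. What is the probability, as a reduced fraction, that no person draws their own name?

53/144

Favorable outcomes: !6 = 265.
Total outcomes: 6! = 720.
Probability = 265/720 = 53/144.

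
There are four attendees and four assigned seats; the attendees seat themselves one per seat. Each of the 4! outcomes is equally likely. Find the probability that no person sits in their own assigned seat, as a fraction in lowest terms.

3/8

Favorable outcomes: !4 = 9.
Total outcomes: 4! = 24.
Probability = 9/24 = 3/8.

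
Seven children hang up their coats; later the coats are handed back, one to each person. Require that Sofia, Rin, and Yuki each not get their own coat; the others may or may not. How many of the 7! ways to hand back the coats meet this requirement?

3216

Let A_j be the event that the j-th constrained one is fixed. By inclusion-exclusion over the 3 events:
Σ_{j=0}^{3} (-1)^j C(3,j)(7-j)!
= C(3,0)·7! - C(3,1)·6! + C(3,2)·5! - C(3,3)·4!
= 5040 - 2160 + 360 - 24
= 3216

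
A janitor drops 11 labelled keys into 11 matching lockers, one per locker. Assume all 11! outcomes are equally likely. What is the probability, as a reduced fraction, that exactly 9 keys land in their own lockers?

1/725760

Favorable outcomes: C(11,9)·!2 = 55·1 = 55.
Total outcomes: 11! = 39916800.
Probability = 55/39916800 = 1/725760.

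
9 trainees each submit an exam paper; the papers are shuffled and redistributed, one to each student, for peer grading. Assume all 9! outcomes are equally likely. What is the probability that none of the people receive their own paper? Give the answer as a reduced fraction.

16687/45360

Favorable outcomes: !9 = 133496.
Total outcomes: 9! = 362880.
Probability = 133496/362880 = 16687/45360.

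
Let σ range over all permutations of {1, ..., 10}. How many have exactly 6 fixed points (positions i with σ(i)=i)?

Pick the 6 fixed positions: C(10,6) = 210 ways.
The other 4 form a derangement: !4 = 9.
Total: 210 × 9 = 1890.

1890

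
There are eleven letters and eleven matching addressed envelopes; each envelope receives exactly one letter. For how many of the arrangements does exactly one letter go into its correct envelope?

14684571

Pick the single fixed position: C(11,1) = 11 ways.
The remaining 10 must be deranged: !10 = 1334961.
Total: 11 × 1334961 = 14684571.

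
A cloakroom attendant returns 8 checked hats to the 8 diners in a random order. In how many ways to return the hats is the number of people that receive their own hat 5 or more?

141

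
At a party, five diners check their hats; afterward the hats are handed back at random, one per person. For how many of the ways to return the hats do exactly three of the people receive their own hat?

10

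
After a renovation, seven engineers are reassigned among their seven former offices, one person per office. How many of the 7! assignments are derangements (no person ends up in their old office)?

The number of derangements of 7 is !7 = Σ_{k=0}^{7} (-1)^k·7!/k!
= 7! - 7!/1! + 7!/2! - 7!/3! + 7!/4! - 7!/5! + 7!/6! - 7!/7!
= 5040 - 5040 + 2520 - 840 + 210 - 42 + 7 - 1
= 1854

1854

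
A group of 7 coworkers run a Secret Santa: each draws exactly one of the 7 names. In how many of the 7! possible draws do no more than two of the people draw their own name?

4633

Sum C(7,i)·!(7-i) for i = 0..2:
  i=0: C(7,0)·!7 = 1·1854 = 1854
  i=1: C(7,1)·!6 = 7·265 = 1855
  i=2: C(7,2)·!5 = 21·44 = 924
Total = 4633.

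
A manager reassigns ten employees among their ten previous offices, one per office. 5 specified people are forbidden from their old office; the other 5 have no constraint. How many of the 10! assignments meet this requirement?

Inclusion-exclusion on the 5 forbidden self-matches:
Σ_{j=0}^{5} (-1)^j C(5,j)(10-j)!
= C(5,0)·10! - C(5,1)·9! + C(5,2)·8! - C(5,3)·7! + C(5,4)·6! - C(5,5)·5!
= 3628800 - 1814400 + 403200 - 50400 + 3600 - 120
= 2170680

2170680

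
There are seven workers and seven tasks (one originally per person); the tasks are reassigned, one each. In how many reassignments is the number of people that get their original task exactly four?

Pick the 4 fixed positions: C(7,4) = 35 ways.
The other 3 form a derangement: !3 = 2.
Total: 35 × 2 = 70.

70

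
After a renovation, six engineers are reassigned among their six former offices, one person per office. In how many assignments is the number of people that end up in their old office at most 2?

664

Sum C(6,i)·!(6-i) for i = 0..2:
  i=0: C(6,0)·!6 = 1·265 = 265
  i=1: C(6,1)·!5 = 6·44 = 264
  i=2: C(6,2)·!4 = 15·9 = 135
Total = 664.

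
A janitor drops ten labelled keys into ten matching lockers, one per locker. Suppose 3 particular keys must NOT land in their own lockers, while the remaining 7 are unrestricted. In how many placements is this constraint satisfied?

2656080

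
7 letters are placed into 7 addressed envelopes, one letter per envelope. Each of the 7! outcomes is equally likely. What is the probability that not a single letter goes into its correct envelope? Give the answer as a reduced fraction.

103/280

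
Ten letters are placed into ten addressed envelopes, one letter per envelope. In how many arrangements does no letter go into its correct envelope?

!10 is the nearest integer to 10!/e.
10! = 3628800, and 3628800/e ≈ 1334960.92, so !10 = 1334961.

1334961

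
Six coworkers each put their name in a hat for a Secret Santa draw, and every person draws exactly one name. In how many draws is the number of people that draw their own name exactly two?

Choose which 2 of the 6 are fixed: C(6,2) = 15.
The other 4 form a derangement: !4 = 9.
Total: 15 × 9 = 135.

135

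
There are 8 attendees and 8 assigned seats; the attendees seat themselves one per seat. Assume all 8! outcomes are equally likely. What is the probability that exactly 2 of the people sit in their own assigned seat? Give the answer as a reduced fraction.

Favorable outcomes: C(8,2)·!6 = 28·265 = 7420.
Total outcomes: 8! = 40320.
Probability = 7420/40320 = 53/288.

53/288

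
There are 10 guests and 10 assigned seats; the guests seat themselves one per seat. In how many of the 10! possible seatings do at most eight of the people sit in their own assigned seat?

Sum C(10,i)·!(10-i) for i = 0..8:
  i=0: C(10,0)·!10 = 1·1334961 = 1334961
  i=1: C(10,1)·!9 = 10·133496 = 1334960
  i=2: C(10,2)·!8 = 45·14833 = 667485
  i=3: C(10,3)·!7 = 120·1854 = 222480
  i=4: C(10,4)·!6 = 210·265 = 55650
  i=5: C(10,5)·!5 = 252·44 = 11088
  i=6: C(10,6)·!4 = 210·9 = 1890
  i=7: C(10,7)·!3 = 120·2 = 240
  i=8: C(10,8)·!2 = 45·1 = 45
Total = 3628799.

3628799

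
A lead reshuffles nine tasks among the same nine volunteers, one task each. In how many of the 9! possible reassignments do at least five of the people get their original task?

1339

Sum C(9,i)·!(9-i) for i = 5..9:
  i=5: C(9,5)·!4 = 126·9 = 1134
  i=6: C(9,6)·!3 = 84·2 = 168
  i=7: C(9,7)·!2 = 36·1 = 36
  i=8: C(9,8)·!1 = 9·0 = 0
  i=9: C(9,9)·!0 = 1·1 = 1
Total = 1339.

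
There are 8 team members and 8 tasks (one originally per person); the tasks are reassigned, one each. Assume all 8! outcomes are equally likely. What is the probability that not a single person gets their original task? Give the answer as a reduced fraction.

2119/5760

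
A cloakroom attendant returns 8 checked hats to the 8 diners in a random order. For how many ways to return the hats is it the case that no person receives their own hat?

14833

!8 = 8! · Σ_{k=0}^{8} (-1)^k/k!
= 8! - 8!/1! + 8!/2! - 8!/3! + 8!/4! - 8!/5! + 8!/6! - 8!/7! + 8!/8!
= 40320 - 40320 + 20160 - 6720 + 1680 - 336 + 56 - 8 + 1
= 14833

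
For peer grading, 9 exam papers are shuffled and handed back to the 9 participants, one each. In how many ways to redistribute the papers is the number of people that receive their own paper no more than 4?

361541

Sum C(9,i)·!(9-i) for i = 0..4:
  i=0: C(9,0)·!9 = 1·133496 = 133496
  i=1: C(9,1)·!8 = 9·14833 = 133497
  i=2: C(9,2)·!7 = 36·1854 = 66744
  i=3: C(9,3)·!6 = 84·265 = 22260
  i=4: C(9,4)·!5 = 126·44 = 5544
Total = 361541.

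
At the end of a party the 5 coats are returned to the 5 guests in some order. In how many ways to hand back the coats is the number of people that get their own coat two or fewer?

109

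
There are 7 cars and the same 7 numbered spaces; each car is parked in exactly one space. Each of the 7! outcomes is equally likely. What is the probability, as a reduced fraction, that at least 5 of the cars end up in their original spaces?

11/2520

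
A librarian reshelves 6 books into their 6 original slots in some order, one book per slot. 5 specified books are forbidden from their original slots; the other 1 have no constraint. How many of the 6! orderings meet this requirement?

Let A_j be the event that the j-th constrained one is fixed. By inclusion-exclusion over the 5 events:
Σ_{j=0}^{5} (-1)^j C(5,j)(6-j)!
= C(5,0)·6! - C(5,1)·5! + C(5,2)·4! - C(5,3)·3! + C(5,4)·2! - C(5,5)·1!
= 720 - 600 + 240 - 60 + 10 - 1
= 309

309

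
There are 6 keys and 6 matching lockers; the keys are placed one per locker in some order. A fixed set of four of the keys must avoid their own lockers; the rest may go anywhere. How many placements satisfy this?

362

Let A_j be the event that the j-th constrained one is fixed. By inclusion-exclusion over the 4 events:
Σ_{j=0}^{4} (-1)^j C(4,j)(6-j)!
= C(4,0)·6! - C(4,1)·5! + C(4,2)·4! - C(4,3)·3! + C(4,4)·2!
= 720 - 480 + 144 - 24 + 2
= 362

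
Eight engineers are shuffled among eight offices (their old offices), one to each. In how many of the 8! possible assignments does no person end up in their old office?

14833

Use !n = (n-1)(!(n-1) + !(n-2)).
!8 = 7·(1854 + 265) = 7·2119 = 14833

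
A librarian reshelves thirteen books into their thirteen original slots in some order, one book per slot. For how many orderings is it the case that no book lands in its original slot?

2290792932

Use !n = n·!(n-1) + (-1)^n.
!13 = 13·176214841 - 1 = 2290792932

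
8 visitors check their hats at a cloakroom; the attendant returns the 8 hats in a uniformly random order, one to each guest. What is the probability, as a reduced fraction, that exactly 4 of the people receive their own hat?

Favorable outcomes: C(8,4)·!4 = 70·9 = 630.
Total outcomes: 8! = 40320.
Probability = 630/40320 = 1/64.

1/64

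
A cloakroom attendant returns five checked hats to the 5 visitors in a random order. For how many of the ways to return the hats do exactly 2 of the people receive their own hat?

Choose which 2 of the 5 are fixed: C(5,2) = 10.
The remaining 3 must be deranged: !3 = 2.
Total: 10 × 2 = 20.

20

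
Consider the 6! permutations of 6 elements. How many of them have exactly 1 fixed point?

264

Choose which one of the 6 is fixed: C(6,1) = 6.
The remaining 5 must be deranged: !5 = 44.
Total: 6 × 44 = 264.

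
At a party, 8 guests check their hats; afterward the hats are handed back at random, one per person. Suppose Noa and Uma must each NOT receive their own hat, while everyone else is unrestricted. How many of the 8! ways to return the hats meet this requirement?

30960

Let A_j be the event that the j-th constrained one is fixed. By inclusion-exclusion over the 2 events:
Σ_{j=0}^{2} (-1)^j C(2,j)(8-j)!
= C(2,0)·8! - C(2,1)·7! + C(2,2)·6!
= 40320 - 10080 + 720
= 30960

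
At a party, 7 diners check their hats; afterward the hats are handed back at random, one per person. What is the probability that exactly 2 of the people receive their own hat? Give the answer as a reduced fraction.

11/60

Favorable outcomes: C(7,2)·!5 = 21·44 = 924.
Total outcomes: 7! = 5040.
Probability = 924/5040 = 11/60.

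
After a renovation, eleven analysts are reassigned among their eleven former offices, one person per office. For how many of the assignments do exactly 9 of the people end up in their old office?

Pick the 9 fixed positions: C(11,9) = 55 ways.
The remaining 2 must be deranged: !2 = 1.
Total: 55 × 1 = 55.

55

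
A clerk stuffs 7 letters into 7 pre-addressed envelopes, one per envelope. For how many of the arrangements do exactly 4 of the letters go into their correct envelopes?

70

Choose which 4 of the 7 are fixed: C(7,4) = 35.
The remaining 3 must be deranged: !3 = 2.
Total: 35 × 2 = 70.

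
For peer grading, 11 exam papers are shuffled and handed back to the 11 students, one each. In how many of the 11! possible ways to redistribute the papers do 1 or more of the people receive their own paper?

Sum C(11,i)·!(11-i) for i = 1..11:
  i=1: C(11,1)·!10 = 11·1334961 = 14684571
  i=2: C(11,2)·!9 = 55·133496 = 7342280
  i=3: C(11,3)·!8 = 165·14833 = 2447445
  i=4: C(11,4)·!7 = 330·1854 = 611820
  i=5: C(11,5)·!6 = 462·265 = 122430
  i=6: C(11,6)·!5 = 462·44 = 20328
  i=7: C(11,7)·!4 = 330·9 = 2970
  i=8: C(11,8)·!3 = 165·2 = 330
  i=9: C(11,9)·!2 = 55·1 = 55
  i=10: C(11,10)·!1 = 11·0 = 0
  i=11: C(11,11)·!0 = 1·1 = 1
Total = 25232230.

25232230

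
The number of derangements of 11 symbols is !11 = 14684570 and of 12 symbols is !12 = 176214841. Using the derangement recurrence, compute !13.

2290792932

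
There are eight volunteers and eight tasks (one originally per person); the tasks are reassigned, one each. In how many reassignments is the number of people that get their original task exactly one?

Choose which one of the 8 is fixed: C(8,1) = 8.
The other 7 form a derangement: !7 = 1854.
Total: 8 × 1854 = 14832.

14832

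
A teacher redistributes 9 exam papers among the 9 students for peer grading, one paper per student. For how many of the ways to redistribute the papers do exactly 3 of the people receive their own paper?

22260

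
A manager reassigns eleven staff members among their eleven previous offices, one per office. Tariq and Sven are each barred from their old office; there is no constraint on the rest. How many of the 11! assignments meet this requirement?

33022080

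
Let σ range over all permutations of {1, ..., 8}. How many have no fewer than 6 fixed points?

# with exactly i fixed is C(8,i)·!(8-i); sum over i=6..8:
  i=6: C(8,6)·!2 = 28·1 = 28
  i=7: C(8,7)·!1 = 8·0 = 0
  i=8: C(8,8)·!0 = 1·1 = 1
Total = 29.

29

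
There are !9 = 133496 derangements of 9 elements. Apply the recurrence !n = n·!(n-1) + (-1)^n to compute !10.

!10 = 10·133496 + 1 = 1334961.

1334961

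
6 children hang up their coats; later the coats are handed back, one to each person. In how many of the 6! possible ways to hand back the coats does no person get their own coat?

265

!6 is the nearest integer to 6!/e.
6! = 720, and 720/e ≈ 264.87, so !6 = 265.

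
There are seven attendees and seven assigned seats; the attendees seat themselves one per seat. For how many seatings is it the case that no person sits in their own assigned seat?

By inclusion-exclusion, !7 = Σ (-1)^k · 7!/k! for k=0..7
= 7! - 7!/1! + 7!/2! - 7!/3! + 7!/4! - 7!/5! + 7!/6! - 7!/7!
= 5040 - 5040 + 2520 - 840 + 210 - 42 + 7 - 1
= 1854

1854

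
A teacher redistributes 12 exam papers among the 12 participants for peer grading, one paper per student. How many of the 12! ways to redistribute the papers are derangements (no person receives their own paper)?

Use !n = (n-1)(!(n-1) + !(n-2)).
!12 = 11·(14684570 + 1334961) = 11·16019531 = 176214841

176214841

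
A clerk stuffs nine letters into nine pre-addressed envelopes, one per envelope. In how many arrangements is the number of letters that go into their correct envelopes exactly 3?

22260

Pick the 3 fixed positions: C(9,3) = 84 ways.
The remaining 6 must be deranged: !6 = 265.
Total: 84 × 265 = 22260.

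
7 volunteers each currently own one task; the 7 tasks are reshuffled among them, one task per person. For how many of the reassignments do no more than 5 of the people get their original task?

# with exactly i fixed is C(7,i)·!(7-i); sum over i=0..5:
  i=0: C(7,0)·!7 = 1·1854 = 1854
  i=1: C(7,1)·!6 = 7·265 = 1855
  i=2: C(7,2)·!5 = 21·44 = 924
  i=3: C(7,3)·!4 = 35·9 = 315
  i=4: C(7,4)·!3 = 35·2 = 70
  i=5: C(7,5)·!2 = 21·1 = 21
Total = 5039.

5039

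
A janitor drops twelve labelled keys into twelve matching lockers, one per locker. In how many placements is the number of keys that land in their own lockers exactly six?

244860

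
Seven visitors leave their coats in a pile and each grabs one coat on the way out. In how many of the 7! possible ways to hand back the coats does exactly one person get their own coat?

1855

Choose which one of the 7 is fixed: C(7,1) = 7.
The remaining 6 must be deranged: !6 = 265.
Total: 7 × 265 = 1855.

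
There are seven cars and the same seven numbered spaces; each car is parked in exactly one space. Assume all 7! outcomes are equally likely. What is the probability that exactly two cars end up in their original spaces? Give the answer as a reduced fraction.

11/60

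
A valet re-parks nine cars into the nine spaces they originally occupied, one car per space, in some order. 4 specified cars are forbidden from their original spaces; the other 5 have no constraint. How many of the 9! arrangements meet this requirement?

229080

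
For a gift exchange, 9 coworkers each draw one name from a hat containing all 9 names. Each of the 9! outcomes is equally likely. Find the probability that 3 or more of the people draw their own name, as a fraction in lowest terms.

Favorable outcomes: Σ_{i≥3} C(9,i)·!(9-i) = 84·265 + 126·44 + 126·9 + 84·2 + 36·1 + 9·0 + 1·1 = 29143.
Total outcomes: 9! = 362880.
Probability = 29143/362880 = 29143/362880.

29143/362880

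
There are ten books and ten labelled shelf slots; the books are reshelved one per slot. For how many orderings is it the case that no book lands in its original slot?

Use !n = n·!(n-1) + (-1)^n.
!10 = 10·133496 + 1 = 1334961

1334961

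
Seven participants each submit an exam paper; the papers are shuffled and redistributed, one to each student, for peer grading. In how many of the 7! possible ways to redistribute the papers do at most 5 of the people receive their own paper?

# with exactly i fixed is C(7,i)·!(7-i); sum over i=0..5:
  i=0: C(7,0)·!7 = 1·1854 = 1854
  i=1: C(7,1)·!6 = 7·265 = 1855
  i=2: C(7,2)·!5 = 21·44 = 924
  i=3: C(7,3)·!4 = 35·9 = 315
  i=4: C(7,4)·!3 = 35·2 = 70
  i=5: C(7,5)·!2 = 21·1 = 21
Total = 5039.

5039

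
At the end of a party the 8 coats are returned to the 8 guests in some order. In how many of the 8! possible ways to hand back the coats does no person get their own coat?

By inclusion-exclusion, !8 = Σ (-1)^k · 8!/k! for k=0..8
= 8! - 8!/1! + 8!/2! - 8!/3! + 8!/4! - 8!/5! + 8!/6! - 8!/7! + 8!/8!
= 40320 - 40320 + 20160 - 6720 + 1680 - 336 + 56 - 8 + 1
= 14833

14833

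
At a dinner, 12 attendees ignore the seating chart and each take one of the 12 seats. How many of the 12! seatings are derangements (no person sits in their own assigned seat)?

176214841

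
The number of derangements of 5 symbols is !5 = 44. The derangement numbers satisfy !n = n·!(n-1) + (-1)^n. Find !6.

265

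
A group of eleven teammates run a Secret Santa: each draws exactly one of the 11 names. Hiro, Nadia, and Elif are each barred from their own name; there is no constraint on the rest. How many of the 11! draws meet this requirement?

Let A_j be the event that the j-th constrained one is fixed. By inclusion-exclusion over the 3 events:
Σ_{j=0}^{3} (-1)^j C(3,j)(11-j)!
= C(3,0)·11! - C(3,1)·10! + C(3,2)·9! - C(3,3)·8!
= 39916800 - 10886400 + 1088640 - 40320
= 30078720

30078720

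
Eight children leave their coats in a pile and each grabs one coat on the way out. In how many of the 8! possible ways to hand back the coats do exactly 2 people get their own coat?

Pick the 2 fixed positions: C(8,2) = 28 ways.
The other 6 form a derangement: !6 = 265.
Total: 28 × 265 = 7420.

7420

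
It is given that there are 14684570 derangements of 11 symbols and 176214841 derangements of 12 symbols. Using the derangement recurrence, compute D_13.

D_13 = (13-1)·(D_12 + D_11) = 12·(176214841 + 14684570) = 12·190899411 = 2290792932.

2290792932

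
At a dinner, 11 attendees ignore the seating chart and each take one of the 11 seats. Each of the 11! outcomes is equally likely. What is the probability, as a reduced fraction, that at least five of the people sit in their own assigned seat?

Favorable outcomes: Σ_{i≥5} C(11,i)·!(11-i) = 462·265 + 462·44 + 330·9 + 165·2 + 55·1 + 11·0 + 1·1 = 146114.
Total outcomes: 11! = 39916800.
Probability = 146114/39916800 = 73057/19958400.

73057/19958400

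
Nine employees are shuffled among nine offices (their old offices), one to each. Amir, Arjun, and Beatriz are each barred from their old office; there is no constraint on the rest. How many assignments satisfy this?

256320

Inclusion-exclusion on the 3 forbidden self-matches:
Σ_{j=0}^{3} (-1)^j C(3,j)(9-j)!
= C(3,0)·9! - C(3,1)·8! + C(3,2)·7! - C(3,3)·6!
= 362880 - 120960 + 15120 - 720
= 256320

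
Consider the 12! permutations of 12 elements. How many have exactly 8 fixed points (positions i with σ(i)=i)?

4455

Pick the 8 fixed positions: C(12,8) = 495 ways.
The other 4 form a derangement: !4 = 9.
Total: 495 × 9 = 4455.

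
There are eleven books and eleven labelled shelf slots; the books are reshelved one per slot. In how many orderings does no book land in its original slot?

Use !n = (n-1)(!(n-1) + !(n-2)).
!11 = 10·(1334961 + 133496) = 10·1468457 = 14684570

14684570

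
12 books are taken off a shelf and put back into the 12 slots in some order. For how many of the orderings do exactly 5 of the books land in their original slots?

1468368

Choose which 5 of the 12 are fixed: C(12,5) = 792.
The remaining 7 must be deranged: !7 = 1854.
Total: 792 × 1854 = 1468368.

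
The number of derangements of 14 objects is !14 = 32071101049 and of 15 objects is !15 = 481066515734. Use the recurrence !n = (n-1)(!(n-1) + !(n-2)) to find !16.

7697064251745

!16 = (16-1)·(!15 + !14) = 15·(481066515734 + 32071101049) = 15·513137616783 = 7697064251745.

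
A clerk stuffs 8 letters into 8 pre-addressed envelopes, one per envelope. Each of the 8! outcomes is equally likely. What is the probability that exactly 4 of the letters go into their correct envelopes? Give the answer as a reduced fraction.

1/64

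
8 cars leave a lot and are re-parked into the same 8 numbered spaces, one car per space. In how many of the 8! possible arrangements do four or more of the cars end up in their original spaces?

771

Sum C(8,i)·!(8-i) for i = 4..8:
  i=4: C(8,4)·!4 = 70·9 = 630
  i=5: C(8,5)·!3 = 56·2 = 112
  i=6: C(8,6)·!2 = 28·1 = 28
  i=7: C(8,7)·!1 = 8·0 = 0
  i=8: C(8,8)·!0 = 1·1 = 1
Total = 771.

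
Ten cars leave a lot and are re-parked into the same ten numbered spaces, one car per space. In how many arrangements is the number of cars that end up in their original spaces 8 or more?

46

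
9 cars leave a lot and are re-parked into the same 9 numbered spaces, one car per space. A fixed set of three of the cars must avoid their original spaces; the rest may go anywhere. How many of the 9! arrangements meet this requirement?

Inclusion-exclusion on the 3 forbidden self-matches:
Σ_{j=0}^{3} (-1)^j C(3,j)(9-j)!
= C(3,0)·9! - C(3,1)·8! + C(3,2)·7! - C(3,3)·6!
= 362880 - 120960 + 15120 - 720
= 256320

256320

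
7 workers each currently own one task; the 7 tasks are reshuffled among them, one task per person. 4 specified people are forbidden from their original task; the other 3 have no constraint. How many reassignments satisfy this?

Let A_j be the event that the j-th constrained one is fixed. By inclusion-exclusion over the 4 events:
Σ_{j=0}^{4} (-1)^j C(4,j)(7-j)!
= C(4,0)·7! - C(4,1)·6! + C(4,2)·5! - C(4,3)·4! + C(4,4)·3!
= 5040 - 2880 + 720 - 96 + 6
= 2790

2790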